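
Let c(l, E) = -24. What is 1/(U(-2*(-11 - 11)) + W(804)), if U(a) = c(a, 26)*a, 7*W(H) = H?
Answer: -7/6588 ≈ -0.0010625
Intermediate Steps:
W(H) = H/7
U(a) = -24*a
1/(U(-2*(-11 - 11)) + W(804)) = 1/(-(-48)*(-11 - 11) + (⅐)*804) = 1/(-(-48)*(-22) + 804/7) = 1/(-24*44 + 804/7) = 1/(-1056 + 804/7) = 1/(-6588/7) = -7/6588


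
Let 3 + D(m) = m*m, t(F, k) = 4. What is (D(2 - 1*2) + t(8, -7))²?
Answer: 1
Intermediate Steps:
D(m) = -3 + m² (D(m) = -3 + m*m = -3 + m²)
(D(2 - 1*2) + t(8, -7))² = ((-3 + (2 - 1*2)²) + 4)² = ((-3 + (2 - 2)²) + 4)² = ((-3 + 0²) + 4)² = ((-3 + 0) + 4)² = (-3 + 4)² = 1² = 1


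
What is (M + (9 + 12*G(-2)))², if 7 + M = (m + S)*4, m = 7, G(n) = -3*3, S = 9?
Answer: 1764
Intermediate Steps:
G(n) = -9
M = 57 (M = -7 + (7 + 9)*4 = -7 + 16*4 = -7 + 64 = 57)
(M + (9 + 12*G(-2)))² = (57 + (9 + 12*(-9)))² = (57 + (9 - 108))² = (57 - 99)² = (-42)² = 1764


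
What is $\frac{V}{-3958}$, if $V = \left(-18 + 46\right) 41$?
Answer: $- \frac{574}{1979} \approx -0.29005$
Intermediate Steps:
$V = 1148$ ($V = 28 \cdot 41 = 1148$)
$\frac{V}{-3958} = \frac{1148}{-3958} = 1148 \left(- \frac{1}{3958}\right) = - \frac{574}{1979}$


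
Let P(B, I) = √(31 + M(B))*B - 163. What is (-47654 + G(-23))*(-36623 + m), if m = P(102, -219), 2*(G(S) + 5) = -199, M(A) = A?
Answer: 1756844181 - 4871367*√133 ≈ 1.7007e+9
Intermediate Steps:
G(S) = -209/2 (G(S) = -5 + (½)*(-199) = -5 - 199/2 = -209/2)
P(B, I) = -163 + B*√(31 + B) (P(B, I) = √(31 + B)*B - 163 = B*√(31 + B) - 163 = -163 + B*√(31 + B))
m = -163 + 102*√133 (m = -163 + 102*√(31 + 102) = -163 + 102*√133 ≈ 1013.3)
(-47654 + G(-23))*(-36623 + m) = (-47654 - 209/2)*(-36623 + (-163 + 102*√133)) = -95517*(-36786 + 102*√133)/2 = 1756844181 - 4871367*√133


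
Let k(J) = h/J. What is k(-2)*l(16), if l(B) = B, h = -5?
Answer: 40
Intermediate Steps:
k(J) = -5/J
k(-2)*l(16) = -5/(-2)*16 = -5*(-½)*16 = (5/2)*16 = 40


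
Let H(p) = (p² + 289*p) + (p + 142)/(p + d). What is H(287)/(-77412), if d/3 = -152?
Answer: -716341/335452 ≈ -2.1354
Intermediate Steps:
d = -456 (d = 3*(-152) = -456)
H(p) = p² + 289*p + (142 + p)/(-456 + p) (H(p) = (p² + 289*p) + (p + 142)/(p - 456) = (p² + 289*p) + (142 + p)/(-456 + p) = p² + 289*p + (142 + p)/(-456 + p))
H(287)/(-77412) = ((142 + 287³ - 131783*287 - 167*287²)/(-456 + 287))/(-77412) = ((142 + 23639903 - 37821721 - 167*82369)/(-169))*(-1/77412) = -(142 + 23639903 - 37821721 - 13755623)/169*(-1/77412) = -1/169*(-27937299)*(-1/77412) = (2149023/13)*(-1/77412) = -716341/335452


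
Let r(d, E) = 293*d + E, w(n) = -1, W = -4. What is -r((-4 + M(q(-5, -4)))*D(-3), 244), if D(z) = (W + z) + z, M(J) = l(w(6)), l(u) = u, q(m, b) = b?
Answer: -14894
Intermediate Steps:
M(J) = -1
D(z) = -4 + 2*z (D(z) = (-4 + z) + z = -4 + 2*z)
r(d, E) = E + 293*d
-r((-4 + M(q(-5, -4)))*D(-3), 244) = -(244 + 293*((-4 - 1)*(-4 + 2*(-3)))) = -(244 + 293*(-5*(-4 - 6))) = -(244 + 293*(-5*(-10))) = -(244 + 293*50) = -(244 + 14650) = -1*14894 = -14894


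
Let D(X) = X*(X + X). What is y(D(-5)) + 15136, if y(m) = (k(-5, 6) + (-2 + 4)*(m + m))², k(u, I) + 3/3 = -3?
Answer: 53552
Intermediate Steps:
k(u, I) = -4 (k(u, I) = -1 - 3 = -4)
D(X) = 2*X² (D(X) = X*(2*X) = 2*X²)
y(m) = (-4 + 4*m)² (y(m) = (-4 + (-2 + 4)*(m + m))² = (-4 + 2*(2*m))² = (-4 + 4*m)²)
y(D(-5)) + 15136 = 16*(-1 + 2*(-5)²)² + 15136 = 16*(-1 + 2*25)² + 15136 = 16*(-1 + 50)² + 15136 = 16*49² + 15136 = 16*2401 + 15136 = 38416 + 15136 = 53552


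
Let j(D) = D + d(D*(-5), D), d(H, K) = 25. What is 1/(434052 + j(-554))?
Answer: 1/433523 ≈ 2.3067e-6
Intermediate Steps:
j(D) = 25 + D (j(D) = D + 25 = 25 + D)
1/(434052 + j(-554)) = 1/(434052 + (25 - 554)) = 1/(434052 - 529) = 1/433523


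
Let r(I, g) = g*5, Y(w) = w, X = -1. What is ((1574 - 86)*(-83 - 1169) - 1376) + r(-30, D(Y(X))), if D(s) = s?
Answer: -1864357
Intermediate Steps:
r(I, g) = 5*g
((1574 - 86)*(-83 - 1169) - 1376) + r(-30, D(Y(X))) = ((1574 - 86)*(-83 - 1169) - 1376) + 5*(-1) = (1488*(-1252) - 1376) - 5 = (-1862976 - 1376) - 5 = -1864352 - 5 = -1864357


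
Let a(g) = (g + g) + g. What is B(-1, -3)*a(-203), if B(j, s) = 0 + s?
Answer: 1827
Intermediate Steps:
B(j, s) = s
a(g) = 3*g (a(g) = 2*g + g = 3*g)
B(-1, -3)*a(-203) = -9*(-203) = -3*(-609) = 1827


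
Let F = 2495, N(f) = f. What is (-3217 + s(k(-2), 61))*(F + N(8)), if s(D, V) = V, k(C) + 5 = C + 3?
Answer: -7899468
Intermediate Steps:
k(C) = -2 + C (k(C) = -5 + (C + 3) = -5 + (3 + C) = -2 + C)
(-3217 + s(k(-2), 61))*(F + N(8)) = (-3217 + 61)*(2495 + 8) = -3156*2503 = -7899468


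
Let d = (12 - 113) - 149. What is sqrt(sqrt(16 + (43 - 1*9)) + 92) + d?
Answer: -250 + sqrt(92 + 5*sqrt(2)) ≈ -240.05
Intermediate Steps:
d = -250 (d = -101 - 149 = -250)
sqrt(sqrt(16 + (43 - 1*9)) + 92) + d = sqrt(sqrt(16 + (43 - 1*9)) + 92) - 250 = sqrt(sqrt(16 + (43 - 9)) + 92) - 250 = sqrt(sqrt(16 + 34) + 92) - 250 = sqrt(sqrt(50) + 92) - 250 = sqrt(5*sqrt(2) + 92) - 250 = sqrt(92 + 5*sqrt(2)) - 250 = -250 + sqrt(92 + 5*sqrt(2))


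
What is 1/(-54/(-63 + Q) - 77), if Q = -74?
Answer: -137/10495 ≈ -0.013054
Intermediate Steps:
1/(-54/(-63 + Q) - 77) = 1/(-54/(-63 - 74) - 77) = 1/(-54/(-137) - 77) = 1/(-54*(-1/137) - 77) = 1/(54/137 - 77) = 1/(-10495/137) = -137/10495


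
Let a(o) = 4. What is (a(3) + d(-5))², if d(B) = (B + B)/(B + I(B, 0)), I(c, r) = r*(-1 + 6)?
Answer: 36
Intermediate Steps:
I(c, r) = 5*r (I(c, r) = r*5 = 5*r)
d(B) = 2 (d(B) = (B + B)/(B + 5*0) = (2*B)/(B + 0) = (2*B)/B = 2)
(a(3) + d(-5))² = (4 + 2)² = 6² = 36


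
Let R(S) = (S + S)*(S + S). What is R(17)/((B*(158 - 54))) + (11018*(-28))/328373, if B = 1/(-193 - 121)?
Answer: -14903278681/4268849 ≈ -3491.2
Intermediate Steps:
R(S) = 4*S**2 (R(S) = (2*S)*(2*S) = 4*S**2)
B = -1/314 (B = 1/(-314) = -1/314 ≈ -0.0031847)
R(17)/((B*(158 - 54))) + (11018*(-28))/328373 = (4*17**2)/((-(158 - 54)/314)) + (11018*(-28))/328373 = (4*289)/((-1/314*104)) - 308504*1/328373 = 1156/(-52/157) - 308504/328373 = 1156*(-157/52) - 308504/328373 = -45373/13 - 308504/328373 = -14903278681/4268849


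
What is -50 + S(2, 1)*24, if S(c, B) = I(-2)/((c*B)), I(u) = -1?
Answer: -62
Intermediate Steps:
S(c, B) = -1/(B*c) (S(c, B) = -1/(c*B) = -1/(B*c))
-50 + S(2, 1)*24 = -50 - 1/(1*2)*24 = -50 - 1*1*½*24 = -50 - ½*24 = -50 - 12 = -62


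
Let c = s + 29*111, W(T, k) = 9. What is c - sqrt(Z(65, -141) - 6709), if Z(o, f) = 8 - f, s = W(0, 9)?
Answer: 3228 - 4*I*sqrt(410) ≈ 3228.0 - 80.994*I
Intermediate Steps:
s = 9
c = 3228 (c = 9 + 29*111 = 9 + 3219 = 3228)
c - sqrt(Z(65, -141) - 6709) = 3228 - sqrt((8 - 1*(-141)) - 6709) = 3228 - sqrt((8 + 141) - 6709) = 3228 - sqrt(149 - 6709) = 3228 - sqrt(-6560) = 3228 - 4*I*sqrt(410)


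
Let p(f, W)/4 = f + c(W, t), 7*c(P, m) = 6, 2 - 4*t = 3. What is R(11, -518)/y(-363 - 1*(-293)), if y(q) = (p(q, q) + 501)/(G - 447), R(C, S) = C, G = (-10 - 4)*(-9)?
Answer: -24717/1571 ≈ -15.733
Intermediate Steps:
t = -1/4 (t = 1/2 - 1/4*3 = 1/2 - 3/4 = -1/4 ≈ -0.25000)
G = 126 (G = -14*(-9) = 126)
c(P, m) = 6/7 (c(P, m) = (1/7)*6 = 6/7)
p(f, W) = 24/7 + 4*f (p(f, W) = 4*(f + 6/7) = 4*(6/7 + f) = 24/7 + 4*f)
y(q) = -11/7 - 4*q/321 (y(q) = ((24/7 + 4*q) + 501)/(126 - 447) = (3531/7 + 4*q)/(-321) = (3531/7 + 4*q)*(-1/321) = -11/7 - 4*q/321)
R(11, -518)/y(-363 - 1*(-293)) = 11/(-11/7 - 4*(-363 - 1*(-293))/321) = 11/(-11/7 - 4*(-363 + 293)/321) = 11/(-11/7 - 4/321*(-70)) = 11/(-11/7 + 280/321) = 11/(-1571/2247) = 11*(-2247/1571) = -24717/1571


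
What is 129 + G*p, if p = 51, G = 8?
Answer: 537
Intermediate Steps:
129 + G*p = 129 + 8*51 = 129 + 408 = 537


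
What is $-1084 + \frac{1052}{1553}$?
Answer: $- \frac{1682400}{1553} \approx -1083.3$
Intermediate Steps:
$-1084 + \frac{1052}{1553} = - \frac{1682400}{1553}$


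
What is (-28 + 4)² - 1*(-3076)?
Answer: 3652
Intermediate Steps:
(-28 + 4)² - 1*(-3076) = (-24)² + 3076 = 576 + 3076 = 3652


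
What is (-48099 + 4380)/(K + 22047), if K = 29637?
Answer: -247/292 ≈ -0.84589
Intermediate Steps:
(-48099 + 4380)/(K + 22047) = (-48099 + 4380)/(29637 + 22047) = -43719/51684 = -43719*1/51684 = -247/292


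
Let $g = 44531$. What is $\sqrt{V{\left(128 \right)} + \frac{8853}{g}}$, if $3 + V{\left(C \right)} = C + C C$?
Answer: $\frac{2 \sqrt{8184476419773}}{44531} \approx 128.49$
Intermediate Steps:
$V{\left(C \right)} = -3 + C + C^{2}$ ($V{\left(C \right)} = -3 + \left(C + C C\right) = -3 + \left(C + C^{2}\right) = -3 + C + C^{2}$)
$\sqrt{V{\left(128 \right)} + \frac{8853}{g}} = \sqrt{\left(-3 + 128 + 128^{2}\right) + \frac{8853}{44531}} = \sqrt{\left(-3 + 128 + 16384\right) + 8853 \cdot \frac{1}{44531}} = \sqrt{16509 + \frac{8853}{44531}} = \sqrt{\frac{735171132}{44531}} = \frac{2 \sqrt{8184476419773}}{44531}$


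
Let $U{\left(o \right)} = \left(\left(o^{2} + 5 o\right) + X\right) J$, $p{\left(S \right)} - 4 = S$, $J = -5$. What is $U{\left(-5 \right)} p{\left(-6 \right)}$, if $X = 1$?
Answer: $10$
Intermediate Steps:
$p{\left(S \right)} = 4 + S$
$U{\left(o \right)} = -5 - 25 o - 5 o^{2}$ ($U{\left(o \right)} = \left(\left(o^{2} + 5 o\right) + 1\right) \left(-5\right) = \left(1 + o^{2} + 5 o\right) \left(-5\right) = -5 - 25 o - 5 o^{2}$)
$U{\left(-5 \right)} p{\left(-6 \right)} = \left(-5 - -125 - 5 \left(-5\right)^{2}\right) \left(4 - 6\right) = \left(-5 + 125 - 125\right) \left(-2\right) = \left(-5\right) \left(-2\right) = 10$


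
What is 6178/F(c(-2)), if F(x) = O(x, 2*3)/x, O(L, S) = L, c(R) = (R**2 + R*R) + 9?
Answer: 6178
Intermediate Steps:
c(R) = 9 + 2*R**2 (c(R) = (R**2 + R**2) + 9 = 2*R**2 + 9 = 9 + 2*R**2)
F(x) = 1 (F(x) = x/x = 1)
6178/F(c(-2)) = 6178/1 = 6178*1 = 6178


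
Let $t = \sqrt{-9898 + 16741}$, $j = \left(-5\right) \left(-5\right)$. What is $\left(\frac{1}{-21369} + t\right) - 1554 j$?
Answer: $- \frac{830185651}{21369} + \sqrt{6843} \approx -38767.0$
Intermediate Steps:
$j = 25$
$t = \sqrt{6843} \approx 82.722$
$\left(\frac{1}{-21369} + t\right) - 1554 j = \left(\frac{1}{-21369} + \sqrt{6843}\right) - 38850 = \left(- \frac{1}{21369} + \sqrt{6843}\right) - 38850 = - \frac{830185651}{21369} + \sqrt{6843}$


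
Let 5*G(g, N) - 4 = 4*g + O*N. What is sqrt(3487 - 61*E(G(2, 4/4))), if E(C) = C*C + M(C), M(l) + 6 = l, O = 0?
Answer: sqrt(83881)/5 ≈ 57.924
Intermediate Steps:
M(l) = -6 + l
G(g, N) = 4/5 + 4*g/5 (G(g, N) = 4/5 + (4*g + 0*N)/5 = 4/5 + (4*g + 0)/5 = 4/5 + (4*g)/5 = 4/5 + 4*g/5)
E(C) = -6 + C + C**2 (E(C) = C*C + (-6 + C) = C**2 + (-6 + C) = -6 + C + C**2)
sqrt(3487 - 61*E(G(2, 4/4))) = sqrt(3487 - 61*(-6 + (4/5 + (4/5)*2) + (4/5 + (4/5)*2)**2)) = sqrt(3487 - 61*(-6 + (4/5 + 8/5) + (4/5 + 8/5)**2)) = sqrt(3487 - 61*(-6 + 12/5 + (12/5)**2)) = sqrt(3487 - 61*(-6 + 12/5 + 144/25)) = sqrt(3487 - 61*54/25) = sqrt(3487 - 3294/25) = sqrt(83881/25) = sqrt(83881)/5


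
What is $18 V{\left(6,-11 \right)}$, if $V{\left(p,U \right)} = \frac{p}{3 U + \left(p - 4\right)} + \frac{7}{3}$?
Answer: $\frac{1194}{31} \approx 38.516$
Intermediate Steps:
$V{\left(p,U \right)} = \frac{7}{3} + \frac{p}{-4 + p + 3 U}$ ($V{\left(p,U \right)} = \frac{p}{3 U + \left(p - 4\right)} + 7 \cdot \frac{1}{3} = \frac{p}{3 U + \left(-4 + p\right)} + \frac{7}{3} = \frac{p}{-4 + p + 3 U} + \frac{7}{3} = \frac{7}{3} + \frac{p}{-4 + p + 3 U}$)
$18 V{\left(6,-11 \right)} = 18 \frac{-28 + 10 \cdot 6 + 21 \left(-11\right)}{3 \left(-4 + 6 + 3 \left(-11\right)\right)} = 18 \frac{-28 + 60 - 231}{3 \left(-4 + 6 - 33\right)} = 18 \cdot \frac{1}{3} \frac{1}{-31} \left(-199\right) = 18 \cdot \frac{1}{3} \left(- \frac{1}{31}\right) \left(-199\right) = 18 \cdot \frac{199}{93} = \frac{1194}{31}$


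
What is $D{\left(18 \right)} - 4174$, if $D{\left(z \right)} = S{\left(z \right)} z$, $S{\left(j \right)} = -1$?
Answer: $-4192$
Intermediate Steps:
$D{\left(z \right)} = - z$
$D{\left(18 \right)} - 4174 = \left(-1\right) 18 - 4174 = -18 - 4174 = -4192$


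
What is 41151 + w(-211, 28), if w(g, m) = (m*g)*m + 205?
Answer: -124068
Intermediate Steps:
w(g, m) = 205 + g*m² (w(g, m) = (g*m)*m + 205 = g*m² + 205 = 205 + g*m²)
41151 + w(-211, 28) = 41151 + (205 - 211*28²) = 41151 + (205 - 211*784) = 41151 + (205 - 165424) = 41151 - 165219 = -124068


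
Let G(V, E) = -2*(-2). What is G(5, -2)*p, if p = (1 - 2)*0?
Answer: 0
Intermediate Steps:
p = 0 (p = -1*0 = 0)
G(V, E) = 4
G(5, -2)*p = 4*0 = 0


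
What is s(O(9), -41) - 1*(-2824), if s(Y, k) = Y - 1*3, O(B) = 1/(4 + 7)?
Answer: 31032/11 ≈ 2821.1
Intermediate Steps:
O(B) = 1/11
s(Y, k) = -3 + Y (s(Y, k) = Y - 3 = -3 + Y)
s(O(9), -41) - 1*(-2824) = (-3 + 1/11) - 1*(-2824) = -32/11 + 2824 = 31032/11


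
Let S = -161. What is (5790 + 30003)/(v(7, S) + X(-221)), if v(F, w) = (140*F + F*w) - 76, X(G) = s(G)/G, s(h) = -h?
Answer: -35793/224 ≈ -159.79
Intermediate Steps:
X(G) = -1 (X(G) = (-G)/G = -1)
v(F, w) = -76 + 140*F + F*w
(5790 + 30003)/(v(7, S) + X(-221)) = (5790 + 30003)/((-76 + 140*7 + 7*(-161)) - 1) = 35793/((-76 + 980 - 1127) - 1) = 35793/(-223 - 1) = 35793/(-224) = 35793*(-1/224) = -35793/224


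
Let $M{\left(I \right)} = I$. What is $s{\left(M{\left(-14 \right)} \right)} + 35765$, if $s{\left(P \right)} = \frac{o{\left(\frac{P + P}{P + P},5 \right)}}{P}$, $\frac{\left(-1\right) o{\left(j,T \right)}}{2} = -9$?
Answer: $\frac{250346}{7} \approx 35764.0$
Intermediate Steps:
$o{\left(j,T \right)} = 18$ ($o{\left(j,T \right)} = \left(-2\right) \left(-9\right) = 18$)
$s{\left(P \right)} = \frac{18}{P}$
$s{\left(M{\left(-14 \right)} \right)} + 35765 = \frac{18}{-14} + 35765 = 18 \left(- \frac{1}{14}\right) + 35765 = - \frac{9}{7} + 35765 = \frac{250346}{7}$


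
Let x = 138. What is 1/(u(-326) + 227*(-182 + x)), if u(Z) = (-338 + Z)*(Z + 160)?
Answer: 1/100236 ≈ 9.9765e-6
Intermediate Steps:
u(Z) = (-338 + Z)*(160 + Z)
1/(u(-326) + 227*(-182 + x)) = 1/((-54080 + (-326)**2 - 178*(-326)) + 227*(-182 + 138)) = 1/((-54080 + 106276 + 58028) + 227*(-44)) = 1/(110224 - 9988) = 1/100236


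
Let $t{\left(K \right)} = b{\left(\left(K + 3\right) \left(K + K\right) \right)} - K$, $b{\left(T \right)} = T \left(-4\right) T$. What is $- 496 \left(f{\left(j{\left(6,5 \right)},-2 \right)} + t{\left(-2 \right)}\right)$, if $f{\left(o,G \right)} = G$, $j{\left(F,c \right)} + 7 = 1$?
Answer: $31744$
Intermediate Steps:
$j{\left(F,c \right)} = -6$ ($j{\left(F,c \right)} = -7 + 1 = -6$)
$b{\left(T \right)} = - 4 T^{2}$ ($b{\left(T \right)} = - 4 T T = - 4 T^{2}$)
$t{\left(K \right)} = - K - 16 K^{2} \left(3 + K\right)^{2}$ ($t{\left(K \right)} = - 4 \left(\left(K + 3\right) \left(K + K\right)\right)^{2} - K = - 4 \left(\left(3 + K\right) 2 K\right)^{2} - K = - 4 \left(2 K \left(3 + K\right)\right)^{2} - K = - 4 \cdot 4 K^{2} \left(3 + K\right)^{2} - K = - 16 K^{2} \left(3 + K\right)^{2} - K = - K - 16 K^{2} \left(3 + K\right)^{2}$)
$- 496 \left(f{\left(j{\left(6,5 \right)},-2 \right)} + t{\left(-2 \right)}\right) = - 496 \left(-2 - 2 \left(-1 - - 32 \left(3 - 2\right)^{2}\right)\right) = - 496 \left(-2 - 2 \left(-1 - - 32 \cdot 1^{2}\right)\right) = - 496 \left(-2 - 2 \left(-1 - \left(-32\right) 1\right)\right) = - 496 \left(-2 - 2 \left(-1 + 32\right)\right) = - 496 \left(-2 - 62\right) = \left(-496\right) \left(-64\right) = 31744$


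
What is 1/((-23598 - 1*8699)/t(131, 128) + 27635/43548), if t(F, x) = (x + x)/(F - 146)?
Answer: 2787072/5276030225 ≈ 0.00052825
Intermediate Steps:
t(F, x) = 2*x/(-146 + F) (t(F, x) = (2*x)/(-146 + F) = 2*x/(-146 + F))
1/((-23598 - 1*8699)/t(131, 128) + 27635/43548) = 1/((-23598 - 1*8699)/((2*128/(-146 + 131))) + 27635/43548) = 1/((-23598 - 8699)/((2*128/(-15))) + 27635*(1/43548)) = 1/(-32297/(2*128*(-1/15)) + 27635/43548) = 1/(-32297/(-256/15) + 27635/43548) = 1/(-32297*(-15/256) + 27635/43548) = 1/(484455/256 + 27635/43548) = 1/(5276030225/2787072) = 2787072/5276030225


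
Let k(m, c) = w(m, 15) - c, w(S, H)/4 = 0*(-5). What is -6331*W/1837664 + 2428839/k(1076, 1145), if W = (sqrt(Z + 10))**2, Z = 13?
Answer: -4463556718981/2104125280 ≈ -2121.3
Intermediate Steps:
w(S, H) = 0 (w(S, H) = 4*(0*(-5)) = 4*0 = 0)
k(m, c) = -c (k(m, c) = 0 - c = -c)
W = 23 (W = (sqrt(13 + 10))**2 = (sqrt(23))**2 = 23)
-6331*W/1837664 + 2428839/k(1076, 1145) = -6331*23/1837664 + 2428839/((-1*1145)) = -145613*1/1837664 + 2428839/(-1145) = -145613/1837664 + 2428839*(-1/1145) = -145613/1837664 - 2428839/1145 = -4463556718981/2104125280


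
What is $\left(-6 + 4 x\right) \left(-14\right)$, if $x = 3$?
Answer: $-84$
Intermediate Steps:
$\left(-6 + 4 x\right) \left(-14\right) = \left(-6 + 4 \cdot 3\right) \left(-14\right) = \left(-6 + 12\right) \left(-14\right) = 6 \left(-14\right) = -84$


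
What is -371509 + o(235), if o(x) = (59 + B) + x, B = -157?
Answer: -371372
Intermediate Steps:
o(x) = -98 + x (o(x) = (59 - 157) + x = -98 + x)
-371509 + o(235) = -371509 + (-98 + 235) = -371509 + 137 = -371372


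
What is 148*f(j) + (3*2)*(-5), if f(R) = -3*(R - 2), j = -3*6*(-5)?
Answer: -39102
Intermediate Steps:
j = 90 (j = -18*(-5) = 90)
f(R) = 6 - 3*R (f(R) = -3*(-2 + R) = 6 - 3*R)
148*f(j) + (3*2)*(-5) = 148*(6 - 3*90) + (3*2)*(-5) = 148*(6 - 270) + 6*(-5) = 148*(-264) - 30 = -39072 - 30 = -39102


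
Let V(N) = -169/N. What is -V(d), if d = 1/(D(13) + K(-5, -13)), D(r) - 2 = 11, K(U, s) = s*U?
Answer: 13182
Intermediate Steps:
K(U, s) = U*s
D(r) = 13 (D(r) = 2 + 11 = 13)
d = 1/78 (d = 1/(13 - 5*(-13)) = 1/(13 + 65) = 1/78 ≈ 0.012821)
-V(d) = -(-169)/1/78 = -(-169)*78 = -1*(-13182) = 13182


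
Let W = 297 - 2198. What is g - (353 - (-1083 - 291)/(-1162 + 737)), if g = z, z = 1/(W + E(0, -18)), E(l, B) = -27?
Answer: -286599553/819400 ≈ -349.77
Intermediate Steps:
W = -1901
z = -1/1928 (z = 1/(-1901 - 27) = 1/(-1928) = -1/1928 ≈ -0.00051867)
g = -1/1928 ≈ -0.00051867
g - (353 - (-1083 - 291)/(-1162 + 737)) = -1/1928 - (353 - (-1083 - 291)/(-1162 + 737)) = -1/1928 - (353 - (-1374)/(-425)) = -1/1928 - (353 - (-1374)*(-1)/425) = -1/1928 - (353 - 1*1374/425) = -1/1928 - (353 - 1374/425) = -1/1928 - 1*148651/425 = -1/1928 - 148651/425 = -286599553/819400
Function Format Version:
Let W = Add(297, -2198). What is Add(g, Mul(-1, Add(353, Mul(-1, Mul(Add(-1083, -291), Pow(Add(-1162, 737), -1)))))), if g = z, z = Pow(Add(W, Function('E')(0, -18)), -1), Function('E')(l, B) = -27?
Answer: Rational(-286599553, 819400) ≈ -349.77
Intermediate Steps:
W = -1901
z = Rational(-1, 1928) (z = Pow(Add(-1901, -27), -1) = Pow(-1928, -1) = Rational(-1, 1928) ≈ -0.00051867)
g = Rational(-1, 1928) ≈ -0.00051867
Add(g, Mul(-1, Add(353, Mul(-1, Mul(Add(-1083, -291), Pow(Add(-1162, 737), -1)))))) = Add(Rational(-1, 1928), Mul(-1, Add(353, Mul(-1, Mul(Add(-1083, -291), Pow(Add(-1162, 737), -1)))))) = Add(Rational(-1, 1928), Mul(-1, Add(353, Mul(-1, Mul(-1374, Pow(-425, -1)))))) = Add(Rational(-1, 1928), Mul(-1, Add(353, Mul(-1, Mul(-1374, Rational(-1, 425)))))) = Add(Rational(-1, 1928), Mul(-1, Add(353, Mul(-1, Rational(1374, 425))))) = Add(Rational(-1, 1928), Mul(-1, Add(353, Rational(-1374, 425)))) = Add(Rational(-1, 1928), Mul(-1, Rational(148651, 425))) = Add(Rational(-1, 1928), Rational(-148651, 425)) = Rational(-286599553, 819400)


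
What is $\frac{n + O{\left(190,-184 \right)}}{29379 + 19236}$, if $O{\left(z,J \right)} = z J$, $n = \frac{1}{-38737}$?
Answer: $- \frac{1354245521}{1883199255} \approx -0.71912$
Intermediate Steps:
$n = - \frac{1}{38737} \approx -2.5815 \cdot 10^{-5}$
$O{\left(z,J \right)} = J z$
$\frac{n + O{\left(190,-184 \right)}}{29379 + 19236} = \frac{- \frac{1}{38737} - 34960}{29379 + 19236} = \frac{- \frac{1}{38737} - 34960}{48615} = \left(- \frac{1354245521}{38737}\right) \frac{1}{48615} = - \frac{1354245521}{1883199255}$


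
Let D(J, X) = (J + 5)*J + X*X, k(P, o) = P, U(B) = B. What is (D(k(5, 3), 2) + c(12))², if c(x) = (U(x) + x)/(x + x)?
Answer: 3025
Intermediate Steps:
D(J, X) = X² + J*(5 + J) (D(J, X) = (5 + J)*J + X² = J*(5 + J) + X² = X² + J*(5 + J))
c(x) = 1 (c(x) = (x + x)/(x + x) = (2*x)/((2*x)) = (2*x)*(1/(2*x)) = 1)
(D(k(5, 3), 2) + c(12))² = ((5² + 2² + 5*5) + 1)² = ((25 + 4 + 25) + 1)² = (54 + 1)² = 55² = 3025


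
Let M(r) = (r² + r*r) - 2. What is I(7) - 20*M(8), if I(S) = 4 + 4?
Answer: -2512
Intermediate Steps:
I(S) = 8
M(r) = -2 + 2*r² (M(r) = (r² + r²) - 2 = 2*r² - 2 = -2 + 2*r²)
I(7) - 20*M(8) = 8 - 20*(-2 + 2*8²) = 8 - 20*(-2 + 2*64) = 8 - 20*(-2 + 128) = 8 - 20*126 = 8 - 2520 = -2512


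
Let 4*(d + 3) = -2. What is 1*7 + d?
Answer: 7/2 ≈ 3.5000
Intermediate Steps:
d = -7/2 (d = -3 + (¼)*(-2) = -3 - ½ = -7/2 ≈ -3.5000)
1*7 + d = 1*7 - 7/2 = 7 - 7/2 = 7/2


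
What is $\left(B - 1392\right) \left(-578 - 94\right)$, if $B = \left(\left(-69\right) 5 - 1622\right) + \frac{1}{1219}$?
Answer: $\frac{2751584640}{1219} \approx 2.2572 \cdot 10^{6}$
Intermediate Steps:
$B = - \frac{2397772}{1219}$ ($B = \left(-345 - 1622\right) + \frac{1}{1219} = -1967 + \frac{1}{1219} = - \frac{2397772}{1219} \approx -1967.0$)
$\left(B - 1392\right) \left(-578 - 94\right) = \left(- \frac{2397772}{1219} - 1392\right) \left(-578 - 94\right) = \left(- \frac{4094620}{1219}\right) \left(-672\right) = \frac{2751584640}{1219}$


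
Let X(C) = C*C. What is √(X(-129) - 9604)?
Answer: √7037 ≈ 83.887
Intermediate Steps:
X(C) = C²
√(X(-129) - 9604) = √((-129)² - 9604) = √(16641 - 9604) = √7037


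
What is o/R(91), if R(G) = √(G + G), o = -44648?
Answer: -22324*√182/91 ≈ -3309.5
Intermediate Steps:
R(G) = √2*√G (R(G) = √(2*G) = √2*√G)
o/R(91) = -44648*√182/182 = -22324*√182/91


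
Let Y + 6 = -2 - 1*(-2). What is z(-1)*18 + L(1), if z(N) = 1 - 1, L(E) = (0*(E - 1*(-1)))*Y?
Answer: 0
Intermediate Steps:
Y = -6 (Y = -6 + (-2 - 1*(-2)) = -6 + (-2 + 2) = -6 + 0 = -6)
L(E) = 0 (L(E) = (0*(E - 1*(-1)))*(-6) = (0*(E + 1))*(-6) = (0*(1 + E))*(-6) = 0*(-6) = 0)
z(N) = 0
z(-1)*18 + L(1) = 0*18 + 0 = 0 + 0 = 0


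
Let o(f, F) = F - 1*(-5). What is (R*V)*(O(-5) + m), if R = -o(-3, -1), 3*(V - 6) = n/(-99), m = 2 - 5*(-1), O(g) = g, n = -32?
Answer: -14512/297 ≈ -48.862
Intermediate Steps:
o(f, F) = 5 + F (o(f, F) = F + 5 = 5 + F)
m = 7 (m = 2 + 5 = 7)
V = 1814/297 (V = 6 + (-32/(-99))/3 = 6 + (-32*(-1/99))/3 = 6 + (⅓)*(32/99) = 6 + 32/297 = 1814/297 ≈ 6.1077)
R = -4 (R = -(5 - 1) = -1*4 = -4)
(R*V)*(O(-5) + m) = (-4*1814/297)*(-5 + 7) = -7256/297*2 = -14512/297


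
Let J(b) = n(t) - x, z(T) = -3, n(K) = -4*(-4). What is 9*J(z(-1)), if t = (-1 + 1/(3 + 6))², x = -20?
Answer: 324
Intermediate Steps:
t = 64/81 (t = (-1 + 1/9)² = (-1 + ⅑)² = (-8/9)² = 64/81 ≈ 0.79012)
n(K) = 16
J(b) = 36 (J(b) = 16 - 1*(-20) = 16 + 20 = 36)
9*J(z(-1)) = 9*36 = 324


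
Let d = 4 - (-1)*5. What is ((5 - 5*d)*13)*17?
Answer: -8840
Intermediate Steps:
d = 9 (d = 4 - 1*(-5) = 4 + 5 = 9)
((5 - 5*d)*13)*17 = ((5 - 5*9)*13)*17 = ((5 - 45)*13)*17 = -40*13*17 = -520*17 = -8840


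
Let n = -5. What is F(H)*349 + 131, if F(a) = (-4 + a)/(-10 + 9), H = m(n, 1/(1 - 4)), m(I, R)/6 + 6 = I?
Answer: 24561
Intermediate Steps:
m(I, R) = -36 + 6*I
H = -66 (H = -36 + 6*(-5) = -36 - 30 = -66)
F(a) = 4 - a (F(a) = (-4 + a)/(-1) = (-4 + a)*(-1) = 4 - a)
F(H)*349 + 131 = (4 - 1*(-66))*349 + 131 = (4 + 66)*349 + 131 = 70*349 + 131 = 24430 + 131 = 24561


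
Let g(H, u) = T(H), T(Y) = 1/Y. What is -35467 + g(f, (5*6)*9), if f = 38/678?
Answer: -673534/19 ≈ -35449.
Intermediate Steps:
f = 19/339 (f = 38*(1/678) = 19/339 ≈ 0.056047)
g(H, u) = 1/H
-35467 + g(f, (5*6)*9) = -35467 + 1/(19/339) = -35467 + 339/19 = -673534/19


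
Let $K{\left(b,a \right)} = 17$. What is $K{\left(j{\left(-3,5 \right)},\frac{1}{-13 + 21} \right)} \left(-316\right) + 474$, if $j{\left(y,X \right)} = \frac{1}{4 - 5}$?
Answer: $-4898$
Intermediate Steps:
$j{\left(y,X \right)} = -1$ ($j{\left(y,X \right)} = \frac{1}{-1} = -1$)
$K{\left(j{\left(-3,5 \right)},\frac{1}{-13 + 21} \right)} \left(-316\right) + 474 = 17 \left(-316\right) + 474 = -5372 + 474 = -4898$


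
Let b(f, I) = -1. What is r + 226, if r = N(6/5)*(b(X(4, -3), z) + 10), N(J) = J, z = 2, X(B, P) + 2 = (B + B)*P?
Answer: 1184/5 ≈ 236.80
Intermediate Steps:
X(B, P) = -2 + 2*B*P (X(B, P) = -2 + (B + B)*P = -2 + (2*B)*P = -2 + 2*B*P)
r = 54/5 (r = (6/5)*(-1 + 10) = (6*(1/5))*9 = (6/5)*9 = 54/5 ≈ 10.800)
r + 226 = 54/5 + 226 = 1184/5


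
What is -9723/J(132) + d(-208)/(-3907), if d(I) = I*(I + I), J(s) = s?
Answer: -16469819/171908 ≈ -95.806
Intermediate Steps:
d(I) = 2*I² (d(I) = I*(2*I) = 2*I²)
-9723/J(132) + d(-208)/(-3907) = -9723/132 + (2*(-208)²)/(-3907) = -9723*1/132 + (2*43264)*(-1/3907) = -3241/44 + 86528*(-1/3907) = -3241/44 - 86528/3907 = -16469819/171908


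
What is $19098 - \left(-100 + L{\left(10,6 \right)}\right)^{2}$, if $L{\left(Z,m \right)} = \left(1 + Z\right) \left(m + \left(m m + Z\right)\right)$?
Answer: $-203686$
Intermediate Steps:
$L{\left(Z,m \right)} = \left(1 + Z\right) \left(Z + m + m^{2}\right)$ ($L{\left(Z,m \right)} = \left(1 + Z\right) \left(m + \left(m^{2} + Z\right)\right) = \left(1 + Z\right) \left(m + \left(Z + m^{2}\right)\right) = \left(1 + Z\right) \left(Z + m + m^{2}\right)$)
$19098 - \left(-100 + L{\left(10,6 \right)}\right)^{2} = 19098 - \left(-100 + \left(10 + 6 + 10^{2} + 6^{2} + 10 \cdot 6 + 10 \cdot 6^{2}\right)\right)^{2} = 19098 - \left(-100 + \left(10 + 6 + 100 + 36 + 60 + 10 \cdot 36\right)\right)^{2} = 19098 - \left(-100 + \left(10 + 6 + 100 + 36 + 60 + 360\right)\right)^{2} = 19098 - \left(-100 + 572\right)^{2} = 19098 - 472^{2} = 19098 - 222784 = -203686$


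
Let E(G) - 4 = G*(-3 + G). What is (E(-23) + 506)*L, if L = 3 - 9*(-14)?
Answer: 142932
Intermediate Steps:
E(G) = 4 + G*(-3 + G)
L = 129 (L = 3 + 126 = 129)
(E(-23) + 506)*L = ((4 + (-23)² - 3*(-23)) + 506)*129 = ((4 + 529 + 69) + 506)*129 = (602 + 506)*129 = 1108*129 = 142932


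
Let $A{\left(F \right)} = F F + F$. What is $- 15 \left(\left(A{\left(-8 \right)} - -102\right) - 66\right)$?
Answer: $-1380$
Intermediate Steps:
$A{\left(F \right)} = F + F^{2}$ ($A{\left(F \right)} = F^{2} + F = F + F^{2}$)
$- 15 \left(\left(A{\left(-8 \right)} - -102\right) - 66\right) = - 15 \left(\left(- 8 \left(1 - 8\right) - -102\right) - 66\right) = - 15 \left(\left(\left(-8\right) \left(-7\right) + 102\right) - 66\right) = - 15 \left(\left(56 + 102\right) - 66\right) = - 15 \left(158 - 66\right) = \left(-15\right) 92 = -1380$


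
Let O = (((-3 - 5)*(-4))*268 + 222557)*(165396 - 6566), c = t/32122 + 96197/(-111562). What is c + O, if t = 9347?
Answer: 32889204557438066485/895898641 ≈ 3.6711e+10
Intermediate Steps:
c = -511817505/895898641 (c = 9347/32122 + 96197/(-111562) = 9347*(1/32122) + 96197*(-1/111562) = 9347/32122 - 96197/111562 = -511817505/895898641 ≈ -0.57129)
O = 36710854390 (O = (-8*(-4)*268 + 222557)*158830 = (32*268 + 222557)*158830 = (8576 + 222557)*158830 = 231133*158830 = 36710854390)
c + O = -511817505/895898641 + 36710854390 = 32889204557438066485/895898641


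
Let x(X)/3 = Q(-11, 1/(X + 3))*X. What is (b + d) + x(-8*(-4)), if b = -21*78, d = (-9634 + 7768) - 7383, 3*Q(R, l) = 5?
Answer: -10727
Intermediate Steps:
Q(R, l) = 5/3 (Q(R, l) = (⅓)*5 = 5/3)
x(X) = 5*X (x(X) = 3*(5*X/3) = 5*X)
d = -9249 (d = -1866 - 7383 = -9249)
b = -1638
(b + d) + x(-8*(-4)) = (-1638 - 9249) + 5*(-8*(-4)) = -10887 + 5*32 = -10887 + 160 = -10727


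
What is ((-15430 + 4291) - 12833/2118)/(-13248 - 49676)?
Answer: 23605235/133273032 ≈ 0.17712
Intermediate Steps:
((-15430 + 4291) - 12833/2118)/(-13248 - 49676) = (-11139 - 12833*1/2118)/(-62924) = (-11139 - 12833/2118)*(-1/62924) = -23605235/2118*(-1/62924) = 23605235/133273032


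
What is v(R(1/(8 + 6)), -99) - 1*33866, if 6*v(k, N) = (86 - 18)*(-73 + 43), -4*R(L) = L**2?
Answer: -34206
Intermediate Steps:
R(L) = -L**2/4
v(k, N) = -340 (v(k, N) = ((86 - 18)*(-73 + 43))/6 = (68*(-30))/6 = (1/6)*(-2040) = -340)
v(R(1/(8 + 6)), -99) - 1*33866 = -340 - 1*33866 = -340 - 33866 = -34206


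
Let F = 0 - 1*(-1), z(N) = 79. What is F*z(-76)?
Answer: 79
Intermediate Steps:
F = 1 (F = 0 + 1 = 1)
F*z(-76) = 1*79 = 79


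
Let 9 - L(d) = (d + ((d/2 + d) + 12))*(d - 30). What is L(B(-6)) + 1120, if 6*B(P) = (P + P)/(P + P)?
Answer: 107959/72 ≈ 1499.4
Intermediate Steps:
B(P) = ⅙ (B(P) = ((P + P)/(P + P))/6 = ((2*P)/((2*P)))/6 = ((2*P)*(1/(2*P)))/6 = (⅙)*1 = ⅙)
L(d) = 9 - (-30 + d)*(12 + 5*d/2) (L(d) = 9 - (d + ((d/2 + d) + 12))*(d - 30) = 9 - (d + ((d*(½) + d) + 12))*(-30 + d) = 9 - (d + ((d/2 + d) + 12))*(-30 + d) = 9 - (d + (3*d/2 + 12))*(-30 + d) = 9 - (d + (12 + 3*d/2))*(-30 + d) = 9 - (12 + 5*d/2)*(-30 + d) = 9 - (-30 + d)*(12 + 5*d/2))
L(B(-6)) + 1120 = (369 + 63*(⅙) - 5*(⅙)²/2) + 1120 = (369 + 21/2 - 5/2*1/36) + 1120 = (369 + 21/2 - 5/72) + 1120 = 27319/72 + 1120 = 107959/72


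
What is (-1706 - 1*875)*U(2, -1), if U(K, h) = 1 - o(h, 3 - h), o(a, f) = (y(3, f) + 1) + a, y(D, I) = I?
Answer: 7743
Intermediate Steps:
o(a, f) = 1 + a + f (o(a, f) = (f + 1) + a = (1 + f) + a = 1 + a + f)
U(K, h) = -3 (U(K, h) = 1 - (1 + h + (3 - h)) = 1 - 1*4 = 1 - 4 = -3)
(-1706 - 1*875)*U(2, -1) = (-1706 - 1*875)*(-3) = (-1706 - 875)*(-3) = -2581*(-3) = 7743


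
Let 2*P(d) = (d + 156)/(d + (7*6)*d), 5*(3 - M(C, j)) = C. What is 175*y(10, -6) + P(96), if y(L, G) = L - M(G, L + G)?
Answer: 698341/688 ≈ 1015.0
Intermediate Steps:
M(C, j) = 3 - C/5
y(L, G) = -3 + L + G/5 (y(L, G) = L - (3 - G/5) = L + (-3 + G/5) = -3 + L + G/5)
P(d) = (156 + d)/(86*d) (P(d) = ((d + 156)/(d + (7*6)*d))/2 = ((156 + d)/(d + 42*d))/2 = ((156 + d)/((43*d)))/2 = ((156 + d)*(1/(43*d)))/2 = ((156 + d)/(43*d))/2 = (156 + d)/(86*d))
175*y(10, -6) + P(96) = 175*(-3 + 10 + (⅕)*(-6)) + (1/86)*(156 + 96)/96 = 175*(-3 + 10 - 6/5) + (1/86)*(1/96)*252 = 175*(29/5) + 21/688 = 1015 + 21/688 = 698341/688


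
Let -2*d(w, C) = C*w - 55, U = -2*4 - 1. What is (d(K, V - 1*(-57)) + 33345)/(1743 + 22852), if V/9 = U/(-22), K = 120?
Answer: 130819/108218 ≈ 1.2088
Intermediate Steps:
U = -9 (U = -8 - 1 = -9)
V = 81/22 (V = 9*(-9/(-22)) = 9*(-9*(-1/22)) = 9*(9/22) = 81/22 ≈ 3.6818)
d(w, C) = 55/2 - C*w/2 (d(w, C) = -(C*w - 55)/2 = -(-55 + C*w)/2 = 55/2 - C*w/2)
(d(K, V - 1*(-57)) + 33345)/(1743 + 22852) = ((55/2 - 1/2*(81/22 - 1*(-57))*120) + 33345)/(1743 + 22852) = ((55/2 - 1/2*(81/22 + 57)*120) + 33345)/24595 = ((55/2 - 1/2*1335/22*120) + 33345)*(1/24595) = ((55/2 - 40050/11) + 33345)*(1/24595) = (-79495/22 + 33345)*(1/24595) = (654095/22)*(1/24595) = 130819/108218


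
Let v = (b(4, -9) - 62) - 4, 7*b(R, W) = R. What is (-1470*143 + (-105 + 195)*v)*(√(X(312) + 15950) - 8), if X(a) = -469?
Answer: 12101520/7 - 1512690*√15481/7 ≈ -2.5159e+7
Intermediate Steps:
b(R, W) = R/7
v = -458/7 (v = ((⅐)*4 - 62) - 4 = (4/7 - 62) - 4 = -430/7 - 4 = -458/7 ≈ -65.429)
(-1470*143 + (-105 + 195)*v)*(√(X(312) + 15950) - 8) = (-1470*143 + (-105 + 195)*(-458/7))*(√(-469 + 15950) - 8) = (-210210 + 90*(-458/7))*(√15481 - 8) = (-210210 - 41220/7)*(-8 + √15481) = -1512690*(-8 + √15481)/7 = 12101520/7 - 1512690*√15481/7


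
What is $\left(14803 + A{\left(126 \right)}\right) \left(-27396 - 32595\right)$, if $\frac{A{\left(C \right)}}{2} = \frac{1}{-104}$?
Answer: $- \frac{46178372205}{52} \approx -8.8805 \cdot 10^{8}$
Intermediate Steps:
$A{\left(C \right)} = - \frac{1}{52}$ ($A{\left(C \right)} = \frac{2}{-104} = 2 \left(- \frac{1}{104}\right) = - \frac{1}{52}$)
$\left(14803 + A{\left(126 \right)}\right) \left(-27396 - 32595\right) = \left(14803 - \frac{1}{52}\right) \left(-27396 - 32595\right) = \frac{769755}{52} \left(-59991\right) = - \frac{46178372205}{52}$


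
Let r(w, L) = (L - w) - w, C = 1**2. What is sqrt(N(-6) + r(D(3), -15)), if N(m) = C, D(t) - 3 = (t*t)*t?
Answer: I*sqrt(74) ≈ 8.6023*I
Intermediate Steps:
C = 1
D(t) = 3 + t**3 (D(t) = 3 + (t*t)*t = 3 + t**2*t = 3 + t**3)
r(w, L) = L - 2*w
N(m) = 1
sqrt(N(-6) + r(D(3), -15)) = sqrt(1 + (-15 - 2*(3 + 3**3))) = sqrt(1 + (-15 - 2*(3 + 27))) = sqrt(1 + (-15 - 2*30)) = sqrt(1 + (-15 - 60)) = sqrt(1 - 75) = sqrt(-74) = I*sqrt(74)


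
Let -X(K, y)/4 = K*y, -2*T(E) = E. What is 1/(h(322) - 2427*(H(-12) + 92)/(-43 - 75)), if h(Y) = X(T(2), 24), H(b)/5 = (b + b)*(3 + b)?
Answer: 59/1427886 ≈ 4.1320e-5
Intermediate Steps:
T(E) = -E/2
H(b) = 10*b*(3 + b) (H(b) = 5*((b + b)*(3 + b)) = 5*((2*b)*(3 + b)) = 5*(2*b*(3 + b)) = 10*b*(3 + b))
X(K, y) = -4*K*y
h(Y) = 96 (h(Y) = -4*(-1/2*2)*24 = -4*(-1)*24 = 96)
1/(h(322) - 2427*(H(-12) + 92)/(-43 - 75)) = 1/(96 - 2427*(10*(-12)*(3 - 12) + 92)/(-43 - 75)) = 1/(96 - 2427*(10*(-12)*(-9) + 92)/(-118)) = 1/(96 - 2427*(1080 + 92)*(-1)/118) = 1/(96 - 2844444*(-1)/118) = 1/(96 - 2427*(-586/59)) = 1/(96 + 1422222/59) = 1/(1427886/59) = 59/1427886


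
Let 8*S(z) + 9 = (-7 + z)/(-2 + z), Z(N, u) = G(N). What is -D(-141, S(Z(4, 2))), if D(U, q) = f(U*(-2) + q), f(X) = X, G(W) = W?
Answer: -4491/16 ≈ -280.69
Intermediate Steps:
Z(N, u) = N
S(z) = -9/8 + (-7 + z)/(8*(-2 + z)) (S(z) = -9/8 + ((-7 + z)/(-2 + z))/8 = -9/8 + (-7 + z)/(8*(-2 + z)))
D(U, q) = q - 2*U (D(U, q) = U*(-2) + q = -2*U + q = q - 2*U)
-D(-141, S(Z(4, 2))) = -((11/8 - 1*4)/(-2 + 4) - 2*(-141)) = -((11/8 - 4)/2 + 282) = -((½)*(-21/8) + 282) = -(-21/16 + 282) = -1*4491/16 = -4491/16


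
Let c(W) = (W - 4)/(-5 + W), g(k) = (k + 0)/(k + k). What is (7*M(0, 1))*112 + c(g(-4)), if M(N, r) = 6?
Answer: 42343/9 ≈ 4704.8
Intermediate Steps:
g(k) = ½ (g(k) = k/((2*k)) = k*(1/(2*k)) = ½)
c(W) = (-4 + W)/(-5 + W)
(7*M(0, 1))*112 + c(g(-4)) = (7*6)*112 + (-4 + ½)/(-5 + ½) = 42*112 - 7/2/(-9/2) = 4704 - 2/9*(-7/2) = 4704 + 7/9 = 42343/9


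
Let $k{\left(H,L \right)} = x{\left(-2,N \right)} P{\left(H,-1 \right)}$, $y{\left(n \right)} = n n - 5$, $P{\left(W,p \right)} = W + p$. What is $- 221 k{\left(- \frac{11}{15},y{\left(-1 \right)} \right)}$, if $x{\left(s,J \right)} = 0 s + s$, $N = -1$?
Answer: $- \frac{11492}{15} \approx -766.13$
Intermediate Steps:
$y{\left(n \right)} = -5 + n^{2}$ ($y{\left(n \right)} = n^{2} - 5 = -5 + n^{2}$)
$x{\left(s,J \right)} = s$ ($x{\left(s,J \right)} = 0 + s = s$)
$k{\left(H,L \right)} = 2 - 2 H$ ($k{\left(H,L \right)} = - 2 \left(H - 1\right) = - 2 \left(-1 + H\right) = 2 - 2 H$)
$- 221 k{\left(- \frac{11}{15},y{\left(-1 \right)} \right)} = - 221 \left(2 - 2 \left(- \frac{11}{15}\right)\right) = - 221 \left(2 - 2 \left(\left(-11\right) \frac{1}{15}\right)\right) = - 221 \left(2 - - \frac{22}{15}\right) = - 221 \left(2 + \frac{22}{15}\right) = \left(-221\right) \frac{52}{15} = - \frac{11492}{15}$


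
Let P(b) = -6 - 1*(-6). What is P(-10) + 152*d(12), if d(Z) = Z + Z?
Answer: 3648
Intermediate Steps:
P(b) = 0 (P(b) = -6 + 6 = 0)
d(Z) = 2*Z
P(-10) + 152*d(12) = 0 + 152*(2*12) = 0 + 152*24 = 0 + 3648 = 3648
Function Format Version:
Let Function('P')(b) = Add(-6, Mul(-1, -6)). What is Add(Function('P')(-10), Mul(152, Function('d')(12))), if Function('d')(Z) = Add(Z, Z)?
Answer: 3648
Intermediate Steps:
Function('P')(b) = 0 (Function('P')(b) = Add(-6, 6) = 0)
Function('d')(Z) = Mul(2, Z)
Add(Function('P')(-10), Mul(152, Function('d')(12))) = Add(0, Mul(152, Mul(2, 12))) = Add(0, Mul(152, 24)) = Add(0, 3648) = 3648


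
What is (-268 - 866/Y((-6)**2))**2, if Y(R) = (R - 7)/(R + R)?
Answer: 4917375376/841 ≈ 5.8471e+6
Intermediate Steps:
Y(R) = (-7 + R)/(2*R) (Y(R) = (-7 + R)/((2*R)) = (-7 + R)*(1/(2*R)) = (-7 + R)/(2*R))
(-268 - 866/Y((-6)**2))**2 = (-268 - 866*72/(-7 + (-6)**2))**2 = (-268 - 866*72/(-7 + 36))**2 = (-268 - 866/((1/2)*(1/36)*29))**2 = (-268 - 866/29/72)**2 = (-268 - 866*72/29)**2 = (-268 - 62352/29)**2 = (-70124/29)**2 = 4917375376/841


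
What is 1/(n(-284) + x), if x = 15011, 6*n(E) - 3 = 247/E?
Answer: 1704/25579349 ≈ 6.6616e-5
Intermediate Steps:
n(E) = ½ + 247/(6*E) (n(E) = ½ + (247/E)/6 = ½ + 247/(6*E))
1/(n(-284) + x) = 1/((⅙)*(247 + 3*(-284))/(-284) + 15011) = 1/((⅙)*(-1/284)*(247 - 852) + 15011) = 1/((⅙)*(-1/284)*(-605) + 15011) = 1/(605/1704 + 15011) = 1/(25579349/1704) = 1704/25579349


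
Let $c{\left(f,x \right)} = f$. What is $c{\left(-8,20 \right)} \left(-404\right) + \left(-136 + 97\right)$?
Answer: $3193$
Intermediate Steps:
$c{\left(-8,20 \right)} \left(-404\right) + \left(-136 + 97\right) = \left(-8\right) \left(-404\right) + \left(-136 + 97\right) = 3232 - 39 = 3193$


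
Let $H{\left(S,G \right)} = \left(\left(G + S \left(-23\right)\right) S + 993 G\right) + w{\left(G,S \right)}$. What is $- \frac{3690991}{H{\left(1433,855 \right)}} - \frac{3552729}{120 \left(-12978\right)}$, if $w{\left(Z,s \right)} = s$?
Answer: $\frac{769306489831}{325564550640} \approx 2.363$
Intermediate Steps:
$H{\left(S,G \right)} = S + 993 G + S \left(G - 23 S\right)$ ($H{\left(S,G \right)} = \left(\left(G + S \left(-23\right)\right) S + 993 G\right) + S = \left(\left(G - 23 S\right) S + 993 G\right) + S = \left(S \left(G - 23 S\right) + 993 G\right) + S = \left(993 G + S \left(G - 23 S\right)\right) + S = S + 993 G + S \left(G - 23 S\right)$)
$- \frac{3690991}{H{\left(1433,855 \right)}} - \frac{3552729}{120 \left(-12978\right)} = - \frac{3690991}{1433 - 23 \cdot 1433^{2} + 993 \cdot 855 + 855 \cdot 1433} - \frac{3552729}{120 \left(-12978\right)} = - \frac{3690991}{1433 - 47230247 + 849015 + 1225215} - \frac{3552729}{-1557360} = - \frac{3690991}{1433 - 47230247 + 849015 + 1225215} - - \frac{1184243}{519120} = - \frac{3690991}{-45154584} + \frac{1184243}{519120} = \left(-3690991\right) \left(- \frac{1}{45154584}\right) + \frac{1184243}{519120} = \frac{3690991}{45154584} + \frac{1184243}{519120} = \frac{769306489831}{325564550640}$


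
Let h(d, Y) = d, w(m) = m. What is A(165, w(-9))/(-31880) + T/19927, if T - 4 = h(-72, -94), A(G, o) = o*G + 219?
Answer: 11529871/317636380 ≈ 0.036299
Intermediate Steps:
A(G, o) = 219 + G*o (A(G, o) = G*o + 219 = 219 + G*o)
T = -68 (T = 4 - 72 = -68)
A(165, w(-9))/(-31880) + T/19927 = (219 + 165*(-9))/(-31880) - 68/19927 = (219 - 1485)*(-1/31880) - 68*1/19927 = -1266*(-1/31880) - 68/19927 = 633/15940 - 68/19927 = 11529871/317636380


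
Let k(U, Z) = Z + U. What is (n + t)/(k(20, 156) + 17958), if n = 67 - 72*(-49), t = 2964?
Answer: 6559/18134 ≈ 0.36170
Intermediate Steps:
k(U, Z) = U + Z
n = 3595 (n = 67 + 3528 = 3595)
(n + t)/(k(20, 156) + 17958) = (3595 + 2964)/((20 + 156) + 17958) = 6559/(176 + 17958) = 6559/18134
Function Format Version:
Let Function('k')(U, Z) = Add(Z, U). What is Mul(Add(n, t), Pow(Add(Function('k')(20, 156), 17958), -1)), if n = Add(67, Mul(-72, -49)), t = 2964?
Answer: Rational(6559, 18134) ≈ 0.36170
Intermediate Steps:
Function('k')(U, Z) = Add(U, Z)
n = 3595 (n = Add(67, 3528) = 3595)
Mul(Add(n, t), Pow(Add(Function('k')(20, 156), 17958), -1)) = Mul(Add(3595, 2964), Pow(Add(Add(20, 156), 17958), -1)) = Mul(6559, Pow(Add(176, 17958), -1)) = Mul(6559, Pow(18134, -1)) = Mul(6559, Rational(1, 18134)) = Rational(6559, 18134)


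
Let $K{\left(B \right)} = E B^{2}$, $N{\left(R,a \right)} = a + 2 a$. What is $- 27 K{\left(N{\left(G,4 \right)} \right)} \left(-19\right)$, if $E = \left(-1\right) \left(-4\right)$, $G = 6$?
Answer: $295488$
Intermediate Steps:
$E = 4$
$N{\left(R,a \right)} = 3 a$
$K{\left(B \right)} = 4 B^{2}$
$- 27 K{\left(N{\left(G,4 \right)} \right)} \left(-19\right) = - 27 \cdot 4 \left(3 \cdot 4\right)^{2} \left(-19\right) = - 27 \cdot 4 \cdot 12^{2} \left(-19\right) = - 27 \cdot 4 \cdot 144 \left(-19\right) = \left(-27\right) 576 \left(-19\right) = \left(-15552\right) \left(-19\right) = 295488$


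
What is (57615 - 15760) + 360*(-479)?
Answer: -130585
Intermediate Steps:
(57615 - 15760) + 360*(-479) = 41855 - 172440 = -130585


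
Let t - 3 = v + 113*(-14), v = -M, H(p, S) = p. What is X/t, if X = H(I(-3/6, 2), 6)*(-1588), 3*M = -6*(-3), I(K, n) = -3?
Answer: -4764/1585 ≈ -3.0057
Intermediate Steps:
M = 6 (M = (-6*(-3))/3 = (1/3)*18 = 6)
X = 4764 (X = -3*(-1588) = 4764)
v = -6 (v = -1*6 = -6)
t = -1585 (t = 3 + (-6 + 113*(-14)) = 3 + (-6 - 1582) = 3 - 1588 = -1585)
X/t = 4764/(-1585) = 4764*(-1/1585) = -4764/1585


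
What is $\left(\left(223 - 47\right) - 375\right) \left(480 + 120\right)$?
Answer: $-119400$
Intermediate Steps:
$\left(\left(223 - 47\right) - 375\right) \left(480 + 120\right) = \left(\left(223 - 47\right) - 375\right) 600 = \left(176 - 375\right) 600 = \left(-199\right) 600 = -119400$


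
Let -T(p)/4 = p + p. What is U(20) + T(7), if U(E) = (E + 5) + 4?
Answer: -27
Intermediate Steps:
T(p) = -8*p (T(p) = -4*(p + p) = -8*p)
U(E) = 9 + E (U(E) = (5 + E) + 4 = 9 + E)
U(20) + T(7) = (9 + 20) - 8*7 = 29 - 56 = -27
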